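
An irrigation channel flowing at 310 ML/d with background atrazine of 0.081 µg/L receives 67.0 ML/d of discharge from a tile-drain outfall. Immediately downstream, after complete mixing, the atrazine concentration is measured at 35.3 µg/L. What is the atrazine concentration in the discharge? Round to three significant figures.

Mass balance: 310.0·0.08100 + 67.00·Cₑ = 377.0·35.30
→ Cₑ = (377.0·35.30 − 310.0·0.08100) / 67.00 = 198.3 µg/L.

198 µg/L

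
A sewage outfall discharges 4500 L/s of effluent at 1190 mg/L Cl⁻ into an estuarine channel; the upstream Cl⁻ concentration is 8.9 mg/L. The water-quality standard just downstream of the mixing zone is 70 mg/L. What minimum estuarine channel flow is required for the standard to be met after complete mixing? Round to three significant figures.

Set C_mix = 70: (Q·8.900 + 4500·1190) / (Q + 4500) = 70
→ Q = 4500·(1190 − 70)/(70 − 8.900) = 82490 L/s.

82500 L/s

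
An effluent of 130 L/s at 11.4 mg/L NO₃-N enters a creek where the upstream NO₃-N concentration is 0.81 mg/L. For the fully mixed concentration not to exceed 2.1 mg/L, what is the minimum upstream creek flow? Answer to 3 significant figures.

937 L/s

Set C_mix = 2.1: (Q·0.8100 + 130.0·11.40) / (Q + 130.0) = 2.1
→ Q = 130.0·(11.40 − 2.1)/(2.1 − 0.8100) = 937.2 L/s.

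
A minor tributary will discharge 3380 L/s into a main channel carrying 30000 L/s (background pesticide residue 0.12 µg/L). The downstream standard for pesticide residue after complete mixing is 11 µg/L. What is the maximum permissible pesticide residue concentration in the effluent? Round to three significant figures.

At the limit, (Qr·Cr + Qe·Cₑ)/(Qr + Qe) = 11:
Cₑ = (33380·11 − 30000·0.1200) / 3380 = 107.6 µg/L.

108 µg/L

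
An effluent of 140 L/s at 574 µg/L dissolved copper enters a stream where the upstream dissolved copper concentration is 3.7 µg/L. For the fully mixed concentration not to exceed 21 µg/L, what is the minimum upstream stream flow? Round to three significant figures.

Set C_mix = 21: (Q·3.700 + 140.0·574.0) / (Q + 140.0) = 21
→ Q = 140.0·(574.0 − 21)/(21 − 3.700) = 4475 L/s.

4480 L/s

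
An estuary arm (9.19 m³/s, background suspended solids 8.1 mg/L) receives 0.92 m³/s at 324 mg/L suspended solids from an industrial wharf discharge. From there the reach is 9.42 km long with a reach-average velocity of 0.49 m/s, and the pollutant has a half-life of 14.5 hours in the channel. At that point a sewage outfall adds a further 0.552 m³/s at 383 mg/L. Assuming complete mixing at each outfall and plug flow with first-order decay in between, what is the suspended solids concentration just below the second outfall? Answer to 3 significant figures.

46.9 mg/L

Mixed concentration C = ΣQC/ΣQ = (9.190·8.100 + 0.9200·324.0) / 10.11 = 372.5/10.11 = 36.85 mg/L; combined flow 10.11 m³/s.
Travel time t = 9.42·1000 / 0.49 = 19220 s = 5.340 h.
Half-life 14.5 h → k = ln 2 / 14.5 = 0.04780 h⁻¹ = 1.147 d⁻¹.
After decay, C = 36.85 × e^(−kt) = 36.85 × 0.7747 = 28.55 mg/L.
Second outfall: C = (10.11·28.55 + 0.5520·383.0)/10.66 = 46.90 mg/L.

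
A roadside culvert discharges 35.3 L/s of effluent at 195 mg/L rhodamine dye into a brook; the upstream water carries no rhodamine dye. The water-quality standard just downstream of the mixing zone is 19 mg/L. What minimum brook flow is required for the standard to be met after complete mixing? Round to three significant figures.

327 L/s

Set C_mix = 19: (Q·0 + 35.30·195.0) / (Q + 35.30) = 19
→ Q = 35.30·(195.0 − 19)/(19 − 0) = 327.0 L/s.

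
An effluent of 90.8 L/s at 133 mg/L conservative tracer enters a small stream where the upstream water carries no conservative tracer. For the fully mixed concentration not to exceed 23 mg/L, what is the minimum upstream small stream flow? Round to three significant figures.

Set C_mix = 23: (Q·0 + 90.80·133.0) / (Q + 90.80) = 23
→ Q = 90.80·(133.0 − 23)/(23 − 0) = 434.3 L/s.

434 L/s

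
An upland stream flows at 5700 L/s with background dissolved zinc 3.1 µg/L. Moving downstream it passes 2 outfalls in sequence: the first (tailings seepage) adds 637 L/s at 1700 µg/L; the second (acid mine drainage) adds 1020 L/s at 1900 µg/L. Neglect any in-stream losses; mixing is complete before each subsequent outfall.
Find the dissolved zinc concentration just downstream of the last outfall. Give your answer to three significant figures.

Below outfall 1: Q → 6337 L/s, C = (5700·3.100 + 637.0·1700)/6337 = 173.7 µg/L.
Below outfall 2: Q → 7357 L/s, C = (6337·173.7 + 1020·1900)/7357 = 413.0 µg/L.

413 µg/L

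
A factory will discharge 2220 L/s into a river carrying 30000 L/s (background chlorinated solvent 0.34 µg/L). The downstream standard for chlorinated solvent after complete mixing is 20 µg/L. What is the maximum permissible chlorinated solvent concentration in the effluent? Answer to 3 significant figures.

At the limit, (Qr·Cr + Qe·Cₑ)/(Qr + Qe) = 20:
Cₑ = (32220·20 − 30000·0.3400) / 2220 = 285.7 µg/L.

286 µg/L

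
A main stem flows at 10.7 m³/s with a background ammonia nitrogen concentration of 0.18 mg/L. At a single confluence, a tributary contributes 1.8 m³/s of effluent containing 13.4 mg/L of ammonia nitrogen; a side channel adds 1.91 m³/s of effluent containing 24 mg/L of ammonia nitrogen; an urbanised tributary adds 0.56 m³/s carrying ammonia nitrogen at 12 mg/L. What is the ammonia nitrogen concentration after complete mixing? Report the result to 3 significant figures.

Conservation of mass: C = (10.70·0.1800 + 1.800·13.40 + 1.910·24.00 + 0.5600·12.00) / 14.97 = 78.61/14.97 = 5.251 mg/L.

5.25 mg/L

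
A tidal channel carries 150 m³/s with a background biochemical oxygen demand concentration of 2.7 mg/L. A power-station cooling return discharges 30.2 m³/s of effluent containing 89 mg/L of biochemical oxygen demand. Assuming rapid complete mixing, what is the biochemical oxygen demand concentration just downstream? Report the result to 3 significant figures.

Mass balance: C = (150.0·2.700 + 30.20·89.00) / 180.2 = 3093/180.2 = 17.16 mg/L.

17.2 mg/L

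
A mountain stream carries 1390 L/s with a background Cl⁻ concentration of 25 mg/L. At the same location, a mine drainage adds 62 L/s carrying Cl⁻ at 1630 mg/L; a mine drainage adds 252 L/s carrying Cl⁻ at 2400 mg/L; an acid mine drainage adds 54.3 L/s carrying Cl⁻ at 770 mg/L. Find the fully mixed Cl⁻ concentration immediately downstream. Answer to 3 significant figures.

445 mg/L

Flow-weighted average: C = (1390·25.00 + 62.00·1630 + 252.0·2400 + 54.30·770.0) / 1758 = 782400/1758 = 445.0 mg/L.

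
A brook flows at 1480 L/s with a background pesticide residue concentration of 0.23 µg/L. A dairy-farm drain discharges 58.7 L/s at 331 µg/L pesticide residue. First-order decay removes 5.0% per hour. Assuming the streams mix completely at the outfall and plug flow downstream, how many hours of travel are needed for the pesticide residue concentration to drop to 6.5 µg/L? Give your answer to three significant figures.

After mixing, C = (1480·0.2300 + 58.70·331.0) / 1539 = 19770/1539 = 12.85 µg/L.
5.0%/h lost → k = −ln(1 − 0.05) = 0.05129 h⁻¹.
12.85·exp(−k·t) = 6.5 → t = ln(12.85/6.5)/k = 47830 s = 13.28 h.

13.3 h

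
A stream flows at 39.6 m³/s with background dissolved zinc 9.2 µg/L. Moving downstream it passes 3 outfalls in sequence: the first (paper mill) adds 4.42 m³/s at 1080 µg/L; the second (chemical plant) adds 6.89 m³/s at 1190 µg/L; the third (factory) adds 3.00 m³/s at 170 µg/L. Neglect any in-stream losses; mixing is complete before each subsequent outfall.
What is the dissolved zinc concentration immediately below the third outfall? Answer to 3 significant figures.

Below outfall 1: Q → 44.02 m³/s, C = (39.60·9.200 + 4.420·1080)/44.02 = 116.7 µg/L.
Below outfall 2: Q → 50.91 m³/s, C = (44.02·116.7 + 6.890·1190)/50.91 = 262.0 µg/L.
Below outfall 3: Q → 53.91 m³/s, C = (50.91·262.0 + 3.000·170.0)/53.91 = 256.9 µg/L.

257 µg/L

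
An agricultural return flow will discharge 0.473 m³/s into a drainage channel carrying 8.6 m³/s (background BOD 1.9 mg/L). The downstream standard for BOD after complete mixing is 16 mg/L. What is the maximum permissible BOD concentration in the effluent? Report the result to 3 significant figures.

272 mg/L

At the limit, (Qr·Cr + Qe·Cₑ)/(Qr + Qe) = 16:
Cₑ = (9.073·16 − 8.600·1.900) / 0.4730 = 272.4 mg/L.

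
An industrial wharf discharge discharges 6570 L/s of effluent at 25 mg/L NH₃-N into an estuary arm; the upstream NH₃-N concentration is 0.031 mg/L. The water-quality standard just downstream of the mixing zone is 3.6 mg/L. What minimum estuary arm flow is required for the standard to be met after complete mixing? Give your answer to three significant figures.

39400 L/s

Set C_mix = 3.6: (Q·0.03100 + 6570·25.00) / (Q + 6570) = 3.6
→ Q = 6570·(25.00 − 3.6)/(3.6 − 0.03100) = 39390 L/s.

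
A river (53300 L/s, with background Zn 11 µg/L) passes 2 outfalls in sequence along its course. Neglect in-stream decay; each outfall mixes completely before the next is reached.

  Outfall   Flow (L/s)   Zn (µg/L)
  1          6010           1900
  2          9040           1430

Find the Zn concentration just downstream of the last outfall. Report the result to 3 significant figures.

365 µg/L

Below outfall 1: Q → 59310 L/s, C = (53300·11.00 + 6010·1900)/59310 = 202.4 µg/L.
Below outfall 2: Q → 68350 L/s, C = (59310·202.4 + 9040·1430)/68350 = 364.8 µg/L.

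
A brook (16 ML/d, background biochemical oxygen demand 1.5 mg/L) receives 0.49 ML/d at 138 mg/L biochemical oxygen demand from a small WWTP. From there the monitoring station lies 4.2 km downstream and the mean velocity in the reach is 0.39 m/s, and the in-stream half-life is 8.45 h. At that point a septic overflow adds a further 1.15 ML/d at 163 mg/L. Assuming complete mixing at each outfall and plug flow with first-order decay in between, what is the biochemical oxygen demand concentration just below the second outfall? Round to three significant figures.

14.7 mg/L

Mixed concentration C = ΣQC/ΣQ = (16.00·1.500 + 0.4900·138.0) / 16.49 = 91.62/16.49 = 5.556 mg/L; combined flow 16.49 ML/d.
Travel time t = 4.2·1000 / 0.39 = 10770 s = 2.991 h.
Half-life 8.45 h → k = ln 2 / 8.45 = 0.08203 h⁻¹ = 1.969 d⁻¹.
After decay, C = 5.556 × e^(−kt) = 5.556 × 0.7824 = 4.347 mg/L.
At the second outfall, C = (16.49·4.347 + 1.150·163.0) / (16.49 + 1.150) = 14.69 mg/L.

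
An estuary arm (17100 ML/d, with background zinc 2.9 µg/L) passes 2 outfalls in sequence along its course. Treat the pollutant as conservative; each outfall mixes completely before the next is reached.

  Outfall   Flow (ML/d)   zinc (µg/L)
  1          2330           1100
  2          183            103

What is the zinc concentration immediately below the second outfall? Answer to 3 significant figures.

Below outfall 1: Q → 19430 ML/d, C = (17100·2.900 + 2330·1100)/19430 = 134.5 µg/L.
Below outfall 2: Q → 19610 ML/d, C = (19430·134.5 + 183.0·103.0)/19610 = 134.2 µg/L.

134 µg/L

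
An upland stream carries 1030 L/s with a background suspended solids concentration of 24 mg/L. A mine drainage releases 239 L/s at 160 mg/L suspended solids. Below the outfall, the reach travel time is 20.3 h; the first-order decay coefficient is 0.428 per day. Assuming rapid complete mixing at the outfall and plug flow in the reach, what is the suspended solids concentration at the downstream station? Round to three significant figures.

34.5 mg/L

Mixed concentration C = ΣQC/ΣQ = (1030·24.00 + 239.0·160.0) / 1269 = 62960/1269 = 49.61 mg/L.
After decay, C = 49.61 × e^(−kt) = 49.61 × 0.6963 = 34.54 mg/L.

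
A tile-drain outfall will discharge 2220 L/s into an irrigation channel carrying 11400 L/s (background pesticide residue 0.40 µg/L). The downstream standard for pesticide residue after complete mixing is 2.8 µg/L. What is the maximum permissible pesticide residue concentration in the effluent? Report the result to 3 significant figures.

At the limit, (Qr·Cr + Qe·Cₑ)/(Qr + Qe) = 2.8:
Cₑ = (13620·2.8 − 11400·0.4000) / 2220 = 15.12 µg/L.

15.1 µg/L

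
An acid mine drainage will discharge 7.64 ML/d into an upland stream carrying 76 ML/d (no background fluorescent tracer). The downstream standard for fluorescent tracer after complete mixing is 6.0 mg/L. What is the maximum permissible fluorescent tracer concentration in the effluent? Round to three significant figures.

At the limit, (Qr·Cr + Qe·Cₑ)/(Qr + Qe) = 6.0:
Cₑ = (83.64·6.0 − 76.00·0) / 7.640 = 65.69 mg/L.

65.7 mg/L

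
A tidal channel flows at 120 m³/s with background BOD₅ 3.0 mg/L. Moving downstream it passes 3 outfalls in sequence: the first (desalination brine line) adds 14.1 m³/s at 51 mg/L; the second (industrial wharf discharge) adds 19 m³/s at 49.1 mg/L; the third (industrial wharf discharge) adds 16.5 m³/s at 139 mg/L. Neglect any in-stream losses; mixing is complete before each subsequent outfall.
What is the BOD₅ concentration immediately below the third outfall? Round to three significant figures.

25.4 mg/L

Outfall 1: combined Q = 134.1 m³/s; C = (120.0·3.000 + 14.10·51.00)/134.1 = 8.047 mg/L.
Outfall 2: combined Q = 153.1 m³/s; C = (134.1·8.047 + 19.00·49.10)/153.1 = 13.14 mg/L.
Outfall 3: combined Q = 169.6 m³/s; C = (153.1·13.14 + 16.50·139.0)/169.6 = 25.39 mg/L.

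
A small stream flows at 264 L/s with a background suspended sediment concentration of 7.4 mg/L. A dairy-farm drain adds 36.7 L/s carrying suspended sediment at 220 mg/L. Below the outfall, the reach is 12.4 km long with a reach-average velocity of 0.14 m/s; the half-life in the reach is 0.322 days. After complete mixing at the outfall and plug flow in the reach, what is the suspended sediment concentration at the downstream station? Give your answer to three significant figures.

3.67 mg/L

Conservation of mass: C = (264.0·7.400 + 36.70·220.0) / 300.7 = 10030/300.7 = 33.35 mg/L.
Travel time t = 12.4·1000 / 0.14 = 88570 s = 24.60 h.
Half-life 0.322 d → k = ln 2 / 0.322 = 2.153 d⁻¹.
After decay, C = 33.35 × e^(−kt) = 33.35 × 0.1101 = 3.670 mg/L.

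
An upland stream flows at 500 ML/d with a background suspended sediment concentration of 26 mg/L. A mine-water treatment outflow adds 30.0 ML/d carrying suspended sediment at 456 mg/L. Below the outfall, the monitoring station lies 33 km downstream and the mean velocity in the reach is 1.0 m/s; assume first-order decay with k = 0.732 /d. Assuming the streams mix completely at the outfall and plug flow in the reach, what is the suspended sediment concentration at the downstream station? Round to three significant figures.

After mixing, C = (500.0·26.00 + 30.00·456.0) / 530.0 = 26680/530.0 = 50.34 mg/L.
Travel time t = 33·1000 / 1.0 = 33000 s = 9.167 h.
After decay, C = 50.34 × e^(−kt) = 50.34 × 0.7561 = 38.06 mg/L.

38.1 mg/L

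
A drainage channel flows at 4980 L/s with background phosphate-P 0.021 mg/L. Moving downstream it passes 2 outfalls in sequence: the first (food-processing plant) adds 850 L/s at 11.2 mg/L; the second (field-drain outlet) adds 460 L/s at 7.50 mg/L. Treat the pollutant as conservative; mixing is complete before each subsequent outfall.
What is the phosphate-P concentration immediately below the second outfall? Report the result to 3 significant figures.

2.08 mg/L

After outfall 1: Q = 4980 + 850.0 = 5830 L/s; C = (4980·0.02100 + 850.0·11.20)/5830 = 1.651 mg/L.
After outfall 2: Q = 5830 + 460.0 = 6290 L/s; C = (5830·1.651 + 460.0·7.500)/6290 = 2.079 mg/L.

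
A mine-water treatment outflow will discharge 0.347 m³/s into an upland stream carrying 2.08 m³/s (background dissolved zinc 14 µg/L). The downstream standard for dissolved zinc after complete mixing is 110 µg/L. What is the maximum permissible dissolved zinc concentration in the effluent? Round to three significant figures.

685 µg/L

At the limit, (Qr·Cr + Qe·Cₑ)/(Qr + Qe) = 110:
Cₑ = (2.427·110 − 2.080·14.00) / 0.3470 = 685.4 µg/L.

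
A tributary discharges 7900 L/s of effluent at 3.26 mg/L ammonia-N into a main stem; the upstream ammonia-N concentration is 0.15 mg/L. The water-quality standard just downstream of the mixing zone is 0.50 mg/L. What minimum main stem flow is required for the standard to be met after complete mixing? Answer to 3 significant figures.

62300 L/s

Set C_mix = 0.50: (Q·0.1500 + 7900·3.260) / (Q + 7900) = 0.50
→ Q = 7900·(3.260 − 0.50)/(0.50 − 0.1500) = 62300 L/s.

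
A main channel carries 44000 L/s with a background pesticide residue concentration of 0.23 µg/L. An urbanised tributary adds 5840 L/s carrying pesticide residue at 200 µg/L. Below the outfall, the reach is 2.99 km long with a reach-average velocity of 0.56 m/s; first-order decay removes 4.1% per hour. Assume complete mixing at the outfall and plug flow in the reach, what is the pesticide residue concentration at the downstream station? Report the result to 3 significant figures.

Mixed concentration C = ΣQC/ΣQ = (44000·0.2300 + 5840·200.0) / 49840 = 1178000/49840 = 23.64 µg/L.
Travel time t = 2.99·1000 / 0.56 = 5339 s = 1.483 h.
4.1%/h lost → k = −ln(1 − 0.041) = 0.04186 h⁻¹.
Applying C = C₀e^(−kt): 23.64 × 0.9398 = 22.21 µg/L.

22.2 µg/L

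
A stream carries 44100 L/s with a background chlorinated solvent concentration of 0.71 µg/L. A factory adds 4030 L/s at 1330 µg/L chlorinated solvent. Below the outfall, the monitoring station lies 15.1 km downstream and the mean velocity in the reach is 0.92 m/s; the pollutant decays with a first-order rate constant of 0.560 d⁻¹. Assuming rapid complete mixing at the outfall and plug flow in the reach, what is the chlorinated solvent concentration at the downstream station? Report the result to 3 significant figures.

Flow-weighted average: C = (44100·0.7100 + 4030·1330) / 48130 = 5391000/48130 = 112.0 µg/L.
Travel time t = 15.1·1000 / 0.92 = 16410 s = 4.559 h.
Applying C = C₀e^(−kt): 112.0 × 0.8991 = 100.7 µg/L.

101 µg/L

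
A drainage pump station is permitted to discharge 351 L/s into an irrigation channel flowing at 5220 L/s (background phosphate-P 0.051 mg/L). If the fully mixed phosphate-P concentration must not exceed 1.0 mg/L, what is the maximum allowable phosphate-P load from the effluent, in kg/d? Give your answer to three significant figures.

Mass balance at the limit: 5220·0.05100 + 351.0·Cₑ = 5571·1.0 → Cₑ = 15.11 mg/L.
351.0 L/s = 0.3510 m³/s. Load = 0.3510 m³/s × 15.11 g/m³ × 86 400 s/d = 458.3 kg/d.

458 kg/d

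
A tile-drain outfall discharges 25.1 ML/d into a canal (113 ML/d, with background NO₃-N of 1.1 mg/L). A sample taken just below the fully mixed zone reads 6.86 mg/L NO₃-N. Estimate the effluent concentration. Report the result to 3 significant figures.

Mass balance: 113.0·1.100 + 25.10·Cₑ = 138.1·6.860
→ Cₑ = (138.1·6.860 − 113.0·1.100) / 25.10 = 32.79 mg/L.

32.8 mg/L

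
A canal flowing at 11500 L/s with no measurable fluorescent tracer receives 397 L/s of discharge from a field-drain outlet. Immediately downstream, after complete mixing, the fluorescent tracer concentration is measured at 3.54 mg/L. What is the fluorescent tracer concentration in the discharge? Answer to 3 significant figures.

106 mg/L

Mass balance: 11500·0 + 397.0·Cₑ = 11900·3.540
→ Cₑ = (11900·3.540 − 11500·0) / 397.0 = 106.1 mg/L.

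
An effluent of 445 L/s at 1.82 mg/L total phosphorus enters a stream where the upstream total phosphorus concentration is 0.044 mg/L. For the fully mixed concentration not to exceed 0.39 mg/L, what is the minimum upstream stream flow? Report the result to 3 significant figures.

1840 L/s

Set C_mix = 0.39: (Q·0.04400 + 445.0·1.820) / (Q + 445.0) = 0.39
→ Q = 445.0·(1.820 − 0.39)/(0.39 − 0.04400) = 1839 L/s.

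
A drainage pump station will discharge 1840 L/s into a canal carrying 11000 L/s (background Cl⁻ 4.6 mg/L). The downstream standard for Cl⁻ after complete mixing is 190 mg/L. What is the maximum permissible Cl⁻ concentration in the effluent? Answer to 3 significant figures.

1300 mg/L

At the limit, (Qr·Cr + Qe·Cₑ)/(Qr + Qe) = 190:
Cₑ = (12840·190 − 11000·4.600) / 1840 = 1298 mg/L.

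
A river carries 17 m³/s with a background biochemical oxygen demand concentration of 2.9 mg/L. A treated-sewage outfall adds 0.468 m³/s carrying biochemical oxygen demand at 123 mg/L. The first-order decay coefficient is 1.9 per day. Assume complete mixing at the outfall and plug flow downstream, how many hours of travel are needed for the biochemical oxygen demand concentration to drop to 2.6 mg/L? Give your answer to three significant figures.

After mixing, C = (17.00·2.900 + 0.4680·123.0) / 17.47 = 106.9/17.47 = 6.118 mg/L.
6.118·exp(−k·t) = 2.6 → t = ln(6.118/2.6)/k = 38910 s = 10.81 h.

10.8 h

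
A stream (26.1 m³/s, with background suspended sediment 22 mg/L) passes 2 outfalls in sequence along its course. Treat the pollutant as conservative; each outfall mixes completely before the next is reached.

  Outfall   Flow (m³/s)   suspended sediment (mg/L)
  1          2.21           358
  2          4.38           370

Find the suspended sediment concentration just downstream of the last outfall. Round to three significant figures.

Outfall 1: combined Q = 28.31 m³/s; C = (26.10·22.00 + 2.210·358.0)/28.31 = 48.23 mg/L.
Outfall 2: combined Q = 32.69 m³/s; C = (28.31·48.23 + 4.380·370.0)/32.69 = 91.34 mg/L.

91.3 mg/L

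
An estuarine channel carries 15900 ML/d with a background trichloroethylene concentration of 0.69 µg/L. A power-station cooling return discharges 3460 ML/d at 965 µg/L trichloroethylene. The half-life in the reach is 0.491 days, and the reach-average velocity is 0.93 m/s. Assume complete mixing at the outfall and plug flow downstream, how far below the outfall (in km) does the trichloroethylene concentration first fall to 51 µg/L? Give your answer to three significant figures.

After mixing, C = (15900·0.6900 + 3460·965.0) / 19360 = 3350000/19360 = 173.0 µg/L.
Half-life 0.491 d → k = ln 2 / 0.491 = 1.412 d⁻¹.
Set 173.0·exp(−k·t) = 51 → t = ln(173.0/51)/k = 74770 s = 20.77 h.
Distance = v·t = 0.93·74770 = 69530 m = 69.53 km.

69.5 km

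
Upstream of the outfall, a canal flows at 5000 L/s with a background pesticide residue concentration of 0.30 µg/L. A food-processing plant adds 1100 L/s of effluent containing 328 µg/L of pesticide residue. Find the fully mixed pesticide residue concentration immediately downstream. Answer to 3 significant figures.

59.4 µg/L

Mass balance: C = (5000·0.3000 + 1100·328.0) / 6100 = 362300/6100 = 59.39 µg/L.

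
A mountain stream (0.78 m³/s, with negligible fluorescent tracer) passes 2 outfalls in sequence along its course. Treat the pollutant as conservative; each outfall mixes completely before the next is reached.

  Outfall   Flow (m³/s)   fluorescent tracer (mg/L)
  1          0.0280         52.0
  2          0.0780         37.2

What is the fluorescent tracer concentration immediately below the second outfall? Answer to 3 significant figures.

Below outfall 1: Q → 0.8080 m³/s, C = (0.7800·0 + 0.02800·52.00)/0.8080 = 1.802 mg/L.
Below outfall 2: Q → 0.8860 m³/s, C = (0.8080·1.802 + 0.07800·37.20)/0.8860 = 4.918 mg/L.

4.92 mg/L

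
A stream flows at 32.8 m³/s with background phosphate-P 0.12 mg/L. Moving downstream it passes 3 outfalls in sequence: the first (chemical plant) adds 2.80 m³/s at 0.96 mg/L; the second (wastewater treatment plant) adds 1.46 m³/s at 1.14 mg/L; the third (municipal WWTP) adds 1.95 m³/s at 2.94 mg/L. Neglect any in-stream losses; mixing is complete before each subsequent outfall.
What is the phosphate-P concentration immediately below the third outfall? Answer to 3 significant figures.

0.359 mg/L

Below outfall 1: Q → 35.60 m³/s, C = (32.80·0.1200 + 2.800·0.9600)/35.60 = 0.1861 mg/L.
Below outfall 2: Q → 37.06 m³/s, C = (35.60·0.1861 + 1.460·1.140)/37.06 = 0.2236 mg/L.
Below outfall 3: Q → 39.01 m³/s, C = (37.06·0.2236 + 1.950·2.940)/39.01 = 0.3594 mg/L.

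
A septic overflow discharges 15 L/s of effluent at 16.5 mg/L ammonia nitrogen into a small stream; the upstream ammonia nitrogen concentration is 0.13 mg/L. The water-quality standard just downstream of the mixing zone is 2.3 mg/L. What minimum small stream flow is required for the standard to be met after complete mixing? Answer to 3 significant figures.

98.2 L/s

Set C_mix = 2.3: (Q·0.1300 + 15.00·16.50) / (Q + 15.00) = 2.3
→ Q = 15.00·(16.50 − 2.3)/(2.3 − 0.1300) = 98.16 L/s.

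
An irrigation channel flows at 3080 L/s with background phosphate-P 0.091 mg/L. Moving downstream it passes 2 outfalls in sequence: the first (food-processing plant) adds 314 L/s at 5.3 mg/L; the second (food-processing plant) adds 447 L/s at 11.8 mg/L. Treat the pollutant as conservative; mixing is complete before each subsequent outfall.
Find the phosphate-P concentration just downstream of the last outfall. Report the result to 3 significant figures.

After outfall 1: Q = 3080 + 314.0 = 3394 L/s; C = (3080·0.09100 + 314.0·5.300)/3394 = 0.5729 mg/L.
After outfall 2: Q = 3394 + 447.0 = 3841 L/s; C = (3394·0.5729 + 447.0·11.80)/3841 = 1.879 mg/L.

1.88 mg/L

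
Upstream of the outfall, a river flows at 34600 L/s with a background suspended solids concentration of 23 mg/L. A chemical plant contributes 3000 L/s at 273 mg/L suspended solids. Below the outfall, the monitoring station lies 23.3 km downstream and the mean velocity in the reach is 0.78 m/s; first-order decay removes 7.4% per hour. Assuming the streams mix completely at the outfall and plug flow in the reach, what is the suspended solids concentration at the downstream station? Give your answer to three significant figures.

22.7 mg/L

Mixed concentration C = ΣQC/ΣQ = (34600·23.00 + 3000·273.0) / 37600 = 1615000/37600 = 42.95 mg/L.
Travel time t = 23.3·1000 / 0.78 = 29870 s = 8.298 h.
7.4%/h lost → k = −ln(1 − 0.074) = 0.07688 h⁻¹.
After decay, C = 42.95 × e^(−kt) = 42.95 × 0.5284 = 22.69 mg/L.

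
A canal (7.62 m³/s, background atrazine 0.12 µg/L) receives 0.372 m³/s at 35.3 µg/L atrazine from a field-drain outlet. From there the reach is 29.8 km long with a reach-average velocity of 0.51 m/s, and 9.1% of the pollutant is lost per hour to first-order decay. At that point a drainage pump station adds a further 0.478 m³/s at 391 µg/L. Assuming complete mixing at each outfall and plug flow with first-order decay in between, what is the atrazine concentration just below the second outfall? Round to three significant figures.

22.4 µg/L

Conservation of mass: C = (7.620·0.1200 + 0.3720·35.30) / 7.992 = 14.05/7.992 = 1.758 µg/L; combined flow 7.992 m³/s.
Travel time t = 29.8·1000 / 0.51 = 58430 s = 16.23 h.
9.1%/h lost → k = −ln(1 − 0.091) = 0.09541 h⁻¹.
After decay, C = 1.758 × e^(−kt) = 1.758 × 0.2125 = 0.3736 µg/L.
At the second outfall, C = (7.992·0.3736 + 0.4780·391.0) / (7.992 + 0.4780) = 22.42 µg/L.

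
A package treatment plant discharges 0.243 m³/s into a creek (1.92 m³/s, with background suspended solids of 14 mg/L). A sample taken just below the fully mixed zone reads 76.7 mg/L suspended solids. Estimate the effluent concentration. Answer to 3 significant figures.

572 mg/L

Mass balance: 1.920·14.00 + 0.2430·Cₑ = 2.163·76.70
→ Cₑ = (2.163·76.70 − 1.920·14.00) / 0.2430 = 572.1 mg/L.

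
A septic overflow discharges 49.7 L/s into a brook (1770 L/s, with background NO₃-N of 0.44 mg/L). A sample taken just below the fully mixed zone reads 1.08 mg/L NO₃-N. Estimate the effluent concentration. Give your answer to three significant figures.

23.9 mg/L

Mass balance: 1770·0.4400 + 49.70·Cₑ = 1820·1.080
→ Cₑ = (1820·1.080 − 1770·0.4400) / 49.70 = 23.87 mg/L.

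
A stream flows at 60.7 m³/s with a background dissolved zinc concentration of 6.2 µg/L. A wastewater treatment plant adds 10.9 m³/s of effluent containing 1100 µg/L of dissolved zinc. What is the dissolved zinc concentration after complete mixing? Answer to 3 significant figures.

Flow-weighted average: C = (60.70·6.200 + 10.90·1100) / 71.60 = 12370/71.60 = 172.7 µg/L.

173 µg/L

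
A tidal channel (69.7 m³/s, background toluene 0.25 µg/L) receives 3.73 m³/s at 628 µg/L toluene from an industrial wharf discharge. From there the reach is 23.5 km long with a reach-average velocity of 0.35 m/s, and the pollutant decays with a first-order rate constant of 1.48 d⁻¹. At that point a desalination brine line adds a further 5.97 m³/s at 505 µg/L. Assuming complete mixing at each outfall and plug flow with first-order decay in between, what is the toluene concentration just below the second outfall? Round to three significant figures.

Flow-weighted average: C = (69.70·0.2500 + 3.730·628.0) / 73.43 = 2360/73.43 = 32.14 µg/L; combined flow 73.43 m³/s.
Travel time t = 23.5·1000 / 0.35 = 67140 s = 18.65 h.
First-order decay: C = 32.14·exp(−k·t) = 32.14·0.3166 = 10.17 µg/L.
At the second outfall, C = (73.43·10.17 + 5.970·505.0) / (73.43 + 5.970) = 47.38 µg/L.

47.4 µg/L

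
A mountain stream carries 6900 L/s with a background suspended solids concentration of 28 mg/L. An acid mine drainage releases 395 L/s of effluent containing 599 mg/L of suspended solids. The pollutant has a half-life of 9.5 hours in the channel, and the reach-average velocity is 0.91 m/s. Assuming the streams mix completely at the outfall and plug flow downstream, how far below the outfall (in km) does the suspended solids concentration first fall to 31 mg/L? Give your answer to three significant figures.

Mixed concentration C = ΣQC/ΣQ = (6900·28.00 + 395.0·599.0) / 7295 = 429800/7295 = 58.92 mg/L.
Half-life 9.5 h → k = ln 2 / 9.5 = 0.07296 h⁻¹ = 1.751 d⁻¹.
Set 58.92·exp(−k·t) = 31 → t = ln(58.92/31)/k = 31680 s = 8.801 h.
Distance = v·t = 0.91·31680 = 28830 m = 28.83 km.

28.8 km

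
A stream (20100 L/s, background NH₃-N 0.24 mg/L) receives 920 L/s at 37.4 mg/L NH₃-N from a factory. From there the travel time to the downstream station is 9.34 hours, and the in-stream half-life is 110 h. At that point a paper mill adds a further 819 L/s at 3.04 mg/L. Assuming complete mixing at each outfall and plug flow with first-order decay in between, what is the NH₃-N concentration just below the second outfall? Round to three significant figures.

1.81 mg/L

Mixed concentration C = ΣQC/ΣQ = (20100·0.2400 + 920.0·37.40) / 21020 = 39230/21020 = 1.866 mg/L; combined flow 21020 L/s.
Half-life 110 h → k = ln 2 / 110 = 0.006301 h⁻¹ = 0.1512 d⁻¹.
Applying C = C₀e^(−kt): 1.866 × 0.9428 = 1.760 mg/L.
At the second outfall, C = (21020·1.760 + 819.0·3.040) / (21020 + 819.0) = 1.808 mg/L.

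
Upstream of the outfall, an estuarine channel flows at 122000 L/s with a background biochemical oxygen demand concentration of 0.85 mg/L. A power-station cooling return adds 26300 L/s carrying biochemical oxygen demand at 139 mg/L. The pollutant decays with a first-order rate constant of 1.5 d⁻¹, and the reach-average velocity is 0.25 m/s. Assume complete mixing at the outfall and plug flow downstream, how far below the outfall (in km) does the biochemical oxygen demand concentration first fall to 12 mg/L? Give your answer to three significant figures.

Mass balance: C = (122000·0.8500 + 26300·139.0) / 148300 = 3759000/148300 = 25.35 mg/L.
Set 25.35·exp(−k·t) = 12 → t = ln(25.35/12)/k = 43080 s = 11.97 h.
Distance = v·t = 0.25·43080 = 10770 m = 10.77 km.

10.8 km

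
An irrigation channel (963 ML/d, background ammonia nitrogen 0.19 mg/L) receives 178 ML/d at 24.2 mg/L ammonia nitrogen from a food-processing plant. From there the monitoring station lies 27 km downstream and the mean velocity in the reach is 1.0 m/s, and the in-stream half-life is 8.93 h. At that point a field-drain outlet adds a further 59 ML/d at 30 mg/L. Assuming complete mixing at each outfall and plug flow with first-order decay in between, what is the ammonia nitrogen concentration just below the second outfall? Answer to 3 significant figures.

After mixing, C = (963.0·0.1900 + 178.0·24.20) / 1141 = 4491/1141 = 3.936 mg/L; combined flow 1141 ML/d.
Travel time t = 27·1000 / 1.0 = 27000 s = 7.500 h.
Half-life 8.93 h → k = ln 2 / 8.93 = 0.07762 h⁻¹ = 1.863 d⁻¹.
Decay over the reach: 3.936·exp(−kt) = 3.936·0.5587 = 2.199 mg/L.
Second outfall: C = (1141·2.199 + 59.00·30.00)/1200 = 3.566 mg/L.

3.57 mg/L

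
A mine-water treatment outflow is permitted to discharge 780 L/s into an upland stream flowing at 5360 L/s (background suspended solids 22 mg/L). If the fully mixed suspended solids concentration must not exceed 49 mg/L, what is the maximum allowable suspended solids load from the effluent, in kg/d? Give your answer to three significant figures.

15800 kg/d

Mass balance at the limit: 5360·22.00 + 780.0·Cₑ = 6140·49 → Cₑ = 234.5 mg/L.
780.0 L/s = 0.7800 m³/s. Load = 0.7800 m³/s × 234.5 g/m³ × 86 400 s/d = 15810 kg/d.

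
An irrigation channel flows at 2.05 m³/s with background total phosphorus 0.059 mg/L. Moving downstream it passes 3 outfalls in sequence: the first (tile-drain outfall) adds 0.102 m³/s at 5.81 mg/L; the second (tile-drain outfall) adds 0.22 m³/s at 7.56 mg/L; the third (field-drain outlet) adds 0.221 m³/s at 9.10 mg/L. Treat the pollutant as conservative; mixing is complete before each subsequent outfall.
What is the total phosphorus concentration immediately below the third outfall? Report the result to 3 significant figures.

Outfall 1: combined Q = 2.152 m³/s; C = (2.050·0.05900 + 0.1020·5.810)/2.152 = 0.3316 mg/L.
Outfall 2: combined Q = 2.372 m³/s; C = (2.152·0.3316 + 0.2200·7.560)/2.372 = 1.002 mg/L.
Outfall 3: combined Q = 2.593 m³/s; C = (2.372·1.002 + 0.2210·9.100)/2.593 = 1.692 mg/L.

1.69 mg/L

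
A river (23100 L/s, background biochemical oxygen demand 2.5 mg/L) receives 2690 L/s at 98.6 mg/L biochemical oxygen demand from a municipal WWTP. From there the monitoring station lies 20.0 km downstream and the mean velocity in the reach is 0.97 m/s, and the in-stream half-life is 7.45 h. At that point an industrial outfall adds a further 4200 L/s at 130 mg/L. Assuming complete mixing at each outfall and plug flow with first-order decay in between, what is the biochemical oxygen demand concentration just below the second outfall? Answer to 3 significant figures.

24.5 mg/L

Mass balance: C = (23100·2.500 + 2690·98.60) / 25790 = 323000/25790 = 12.52 mg/L; combined flow 25790 L/s.
Travel time t = 20.0·1000 / 0.97 = 20620 s = 5.727 h.
Half-life 7.45 h → k = ln 2 / 7.45 = 0.09304 h⁻¹ = 2.233 d⁻¹.
Decay over the reach: 12.52·exp(−kt) = 12.52·0.5869 = 7.350 mg/L.
Second outfall: C = (25790·7.350 + 4200·130.0)/29990 = 24.53 mg/L.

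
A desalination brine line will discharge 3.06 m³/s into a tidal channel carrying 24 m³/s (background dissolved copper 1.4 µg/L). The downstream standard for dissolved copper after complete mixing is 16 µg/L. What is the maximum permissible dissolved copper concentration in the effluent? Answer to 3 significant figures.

At the limit, (Qr·Cr + Qe·Cₑ)/(Qr + Qe) = 16:
Cₑ = (27.06·16 − 24.00·1.400) / 3.060 = 130.5 µg/L.

131 µg/L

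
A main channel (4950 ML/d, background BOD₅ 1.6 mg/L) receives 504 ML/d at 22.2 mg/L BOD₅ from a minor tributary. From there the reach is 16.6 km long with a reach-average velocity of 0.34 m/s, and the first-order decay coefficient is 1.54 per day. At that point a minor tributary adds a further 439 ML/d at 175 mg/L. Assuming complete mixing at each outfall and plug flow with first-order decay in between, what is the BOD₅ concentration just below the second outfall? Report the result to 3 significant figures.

Flow-weighted average: C = (4950·1.600 + 504.0·22.20) / 5454 = 19110/5454 = 3.504 mg/L; combined flow 5454 ML/d.
Travel time t = 16.6·1000 / 0.34 = 48820 s = 13.56 h.
Applying C = C₀e^(−kt): 3.504 × 0.4189 = 1.468 mg/L.
Second outfall: C = (5454·1.468 + 439.0·175.0)/5893 = 14.39 mg/L.

14.4 mg/L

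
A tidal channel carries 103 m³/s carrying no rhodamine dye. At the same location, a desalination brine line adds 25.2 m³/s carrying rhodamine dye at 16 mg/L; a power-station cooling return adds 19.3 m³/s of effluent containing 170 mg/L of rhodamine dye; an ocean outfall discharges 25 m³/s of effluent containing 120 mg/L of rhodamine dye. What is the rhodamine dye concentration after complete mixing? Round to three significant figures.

38.7 mg/L

Flow-weighted average: C = (103.0·0 + 25.20·16.00 + 19.30·170.0 + 25.00·120.0) / 172.5 = 6684/172.5 = 38.75 mg/L.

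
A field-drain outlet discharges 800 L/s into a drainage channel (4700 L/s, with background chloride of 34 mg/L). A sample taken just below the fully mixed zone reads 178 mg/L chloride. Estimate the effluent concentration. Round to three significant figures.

Mass balance: 4700·34.00 + 800.0·Cₑ = 5500·178.0
→ Cₑ = (5500·178.0 − 4700·34.00) / 800.0 = 1024 mg/L.

1020 mg/L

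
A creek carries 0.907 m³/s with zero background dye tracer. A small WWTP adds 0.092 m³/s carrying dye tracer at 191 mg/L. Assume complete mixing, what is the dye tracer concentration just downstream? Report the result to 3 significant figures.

17.6 mg/L

Mixed concentration C = ΣQC/ΣQ = (0.9070·0 + 0.09200·191.0) / 0.9990 = 17.57/0.9990 = 17.59 mg/L.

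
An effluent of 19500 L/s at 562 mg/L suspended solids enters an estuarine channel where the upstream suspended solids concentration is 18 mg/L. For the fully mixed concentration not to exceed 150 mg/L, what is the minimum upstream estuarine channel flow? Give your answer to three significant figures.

60900 L/s

Set C_mix = 150: (Q·18.00 + 19500·562.0) / (Q + 19500) = 150
→ Q = 19500·(562.0 − 150)/(150 − 18.00) = 60860 L/s.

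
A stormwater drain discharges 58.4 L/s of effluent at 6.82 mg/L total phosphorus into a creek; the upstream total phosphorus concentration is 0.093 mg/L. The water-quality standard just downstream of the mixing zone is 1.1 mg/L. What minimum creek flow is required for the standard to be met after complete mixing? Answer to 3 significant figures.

332 L/s

Set C_mix = 1.1: (Q·0.09300 + 58.40·6.820) / (Q + 58.40) = 1.1
→ Q = 58.40·(6.820 − 1.1)/(1.1 − 0.09300) = 331.7 L/s.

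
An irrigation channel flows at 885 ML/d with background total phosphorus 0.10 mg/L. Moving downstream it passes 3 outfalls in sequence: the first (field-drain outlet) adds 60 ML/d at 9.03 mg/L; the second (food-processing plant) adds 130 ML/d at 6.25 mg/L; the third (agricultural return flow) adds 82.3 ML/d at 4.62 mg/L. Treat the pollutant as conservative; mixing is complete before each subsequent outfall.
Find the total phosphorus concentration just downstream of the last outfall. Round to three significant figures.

1.58 mg/L

Outfall 1: combined Q = 945.0 ML/d; C = (885.0·0.1000 + 60.00·9.030)/945.0 = 0.6670 mg/L.
Outfall 2: combined Q = 1075 ML/d; C = (945.0·0.6670 + 130.0·6.250)/1075 = 1.342 mg/L.
Outfall 3: combined Q = 1157 ML/d; C = (1075·1.342 + 82.30·4.620)/1157 = 1.575 mg/L.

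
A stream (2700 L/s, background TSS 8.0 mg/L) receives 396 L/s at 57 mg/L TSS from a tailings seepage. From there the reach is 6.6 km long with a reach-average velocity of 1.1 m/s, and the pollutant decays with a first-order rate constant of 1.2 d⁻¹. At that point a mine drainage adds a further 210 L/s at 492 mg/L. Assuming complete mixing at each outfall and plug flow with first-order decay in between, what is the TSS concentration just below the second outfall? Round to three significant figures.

43.5 mg/L

After mixing, C = (2700·8.000 + 396.0·57.00) / 3096 = 44170/3096 = 14.27 mg/L; combined flow 3096 L/s.
Travel time t = 6.6·1000 / 1.1 = 6000 s = 1.667 h.
First-order decay: C = 14.27·exp(−k·t) = 14.27·0.9200 = 13.13 mg/L.
At the second outfall, C = (3096·13.13 + 210.0·492.0) / (3096 + 210.0) = 43.55 mg/L.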